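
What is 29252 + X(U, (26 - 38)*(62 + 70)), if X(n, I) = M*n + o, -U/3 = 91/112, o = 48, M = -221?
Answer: 477419/16 ≈ 29839.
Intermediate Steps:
U = -39/16 (U = -273/112 = -3*13/16 = -39/16 ≈ -2.4375)
X(n, I) = 48 - 221*n (X(n, I) = -221*n + 48 = 48 - 221*n)
29252 + X(U, (26 - 38)*(62 + 70)) = 29252 + (48 - 221*(-39/16)) = 29252 + (48 + 8619/16) = 29252 + 9387/16 = 477419/16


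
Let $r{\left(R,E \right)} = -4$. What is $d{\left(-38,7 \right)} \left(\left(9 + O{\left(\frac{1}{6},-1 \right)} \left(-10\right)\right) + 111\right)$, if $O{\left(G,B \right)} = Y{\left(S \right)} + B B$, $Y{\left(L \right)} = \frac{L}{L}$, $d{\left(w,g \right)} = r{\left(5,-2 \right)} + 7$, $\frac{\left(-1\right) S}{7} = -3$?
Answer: $300$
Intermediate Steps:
$S = 21$ ($S = \left(-7\right) \left(-3\right) = 21$)
$d{\left(w,g \right)} = 3$ ($d{\left(w,g \right)} = -4 + 7 = 3$)
$Y{\left(L \right)} = 1$
$O{\left(G,B \right)} = 1 + B^{2}$ ($O{\left(G,B \right)} = 1 + B B = 1 + B^{2}$)
$d{\left(-38,7 \right)} \left(\left(9 + O{\left(\frac{1}{6},-1 \right)} \left(-10\right)\right) + 111\right) = 3 \left(\left(9 + \left(1 + \left(-1\right)^{2}\right) \left(-10\right)\right) + 111\right) = 3 \left(\left(9 + \left(1 + 1\right) \left(-10\right)\right) + 111\right) = 3 \left(\left(9 + 2 \left(-10\right)\right) + 111\right) = 3 \left(\left(9 - 20\right) + 111\right) = 3 \left(-11 + 111\right) = 3 \cdot 100 = 300$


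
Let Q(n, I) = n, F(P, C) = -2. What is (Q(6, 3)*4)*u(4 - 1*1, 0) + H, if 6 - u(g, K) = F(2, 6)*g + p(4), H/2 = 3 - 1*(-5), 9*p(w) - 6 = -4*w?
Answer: 992/3 ≈ 330.67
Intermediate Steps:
p(w) = ⅔ - 4*w/9 (p(w) = ⅔ + (-4*w)/9 = ⅔ - 4*w/9)
H = 16 (H = 2*(3 - 1*(-5)) = 2*(3 + 5) = 2*8 = 16)
u(g, K) = 64/9 + 2*g (u(g, K) = 6 - (-2*g + (⅔ - 4/9*4)) = 6 - (-2*g + (⅔ - 16/9)) = 6 - (-2*g - 10/9) = 6 - (-10/9 - 2*g) = 6 + (10/9 + 2*g) = 64/9 + 2*g)
(Q(6, 3)*4)*u(4 - 1*1, 0) + H = (6*4)*(64/9 + 2*(4 - 1*1)) + 16 = 24*(64/9 + 2*(4 - 1)) + 16 = 24*(64/9 + 2*3) + 16 = 24*(64/9 + 6) + 16 = 24*(118/9) + 16 = 944/3 + 16 = 992/3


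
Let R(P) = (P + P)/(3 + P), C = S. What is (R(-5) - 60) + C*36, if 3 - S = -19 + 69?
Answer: -1747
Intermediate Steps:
S = -47 (S = 3 - (-19 + 69) = 3 - 1*50 = 3 - 50 = -47)
C = -47
R(P) = 2*P/(3 + P) (R(P) = (2*P)/(3 + P) = 2*P/(3 + P))
(R(-5) - 60) + C*36 = (2*(-5)/(3 - 5) - 60) - 47*36 = (2*(-5)/(-2) - 60) - 1692 = (2*(-5)*(-½) - 60) - 1692 = (5 - 60) - 1692 = -55 - 1692 = -1747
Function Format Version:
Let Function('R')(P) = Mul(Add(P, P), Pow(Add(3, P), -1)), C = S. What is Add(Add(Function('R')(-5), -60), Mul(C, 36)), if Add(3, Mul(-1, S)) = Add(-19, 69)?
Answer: -1747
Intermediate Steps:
S = -47 (S = Add(3, Mul(-1, Add(-19, 69))) = Add(3, Mul(-1, 50)) = Add(3, -50) = -47)
C = -47
Function('R')(P) = Mul(2, P, Pow(Add(3, P), -1)) (Function('R')(P) = Mul(Mul(2, P), Pow(Add(3, P), -1)) = Mul(2, P, Pow(Add(3, P), -1)))
Add(Add(Function('R')(-5), -60), Mul(C, 36)) = Add(Add(Mul(2, -5, Pow(Add(3, -5), -1)), -60), Mul(-47, 36)) = Add(Add(Mul(2, -5, Pow(-2, -1)), -60), -1692) = Add(Add(Mul(2, -5, Rational(-1, 2)), -60), -1692) = Add(Add(5, -60), -1692) = Add(-55, -1692) = -1747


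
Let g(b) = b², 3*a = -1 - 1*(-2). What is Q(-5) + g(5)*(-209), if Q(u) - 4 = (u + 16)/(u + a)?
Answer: -73127/14 ≈ -5223.4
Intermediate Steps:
a = ⅓ (a = (-1 - 1*(-2))/3 = (-1 + 2)/3 = (⅓)*1 = ⅓ ≈ 0.33333)
Q(u) = 4 + (16 + u)/(⅓ + u) (Q(u) = 4 + (u + 16)/(u + ⅓) = 4 + (16 + u)/(⅓ + u))
Q(-5) + g(5)*(-209) = (52 + 15*(-5))/(1 + 3*(-5)) + 5²*(-209) = (52 - 75)/(1 - 15) + 25*(-209) = -23/(-14) - 5225 = -1/14*(-23) - 5225 = 23/14 - 5225 = -73127/14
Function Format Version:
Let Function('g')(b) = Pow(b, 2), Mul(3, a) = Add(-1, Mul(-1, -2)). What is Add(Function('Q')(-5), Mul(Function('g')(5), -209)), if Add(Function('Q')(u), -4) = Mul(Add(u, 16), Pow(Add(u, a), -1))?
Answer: Rational(-73127, 14) ≈ -5223.4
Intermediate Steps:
a = Rational(1, 3) (a = Mul(Rational(1, 3), Add(-1, Mul(-1, -2))) = Mul(Rational(1, 3), Add(-1, 2)) = Mul(Rational(1, 3), 1) = Rational(1, 3) ≈ 0.33333)
Function('Q')(u) = Add(4, Mul(Pow(Add(Rational(1, 3), u), -1), Add(16, u))) (Function('Q')(u) = Add(4, Mul(Add(u, 16), Pow(Add(u, Rational(1, 3)), -1))) = Add(4, Mul(Add(16, u), Pow(Add(Rational(1, 3), u), -1))) = Add(4, Mul(Pow(Add(Rational(1, 3), u), -1), Add(16, u))))
Add(Function('Q')(-5), Mul(Function('g')(5), -209)) = Add(Mul(Pow(Add(1, Mul(3, -5)), -1), Add(52, Mul(15, -5))), Mul(Pow(5, 2), -209)) = Add(Mul(Pow(Add(1, -15), -1), Add(52, -75)), Mul(25, -209)) = Add(Mul(Pow(-14, -1), -23), -5225) = Add(Mul(Rational(-1, 14), -23), -5225) = Add(Rational(23, 14), -5225) = Rational(-73127, 14)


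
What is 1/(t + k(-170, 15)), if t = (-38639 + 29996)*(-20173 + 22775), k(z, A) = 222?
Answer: -1/22488864 ≈ -4.4466e-8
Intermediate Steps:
t = -22489086 (t = -8643*2602 = -22489086)
1/(t + k(-170, 15)) = 1/(-22489086 + 222) = 1/(-22488864) = -1/22488864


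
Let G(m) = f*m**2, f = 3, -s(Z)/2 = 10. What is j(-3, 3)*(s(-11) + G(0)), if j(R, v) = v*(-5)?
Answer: 300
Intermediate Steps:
j(R, v) = -5*v
s(Z) = -20 (s(Z) = -2*10 = -20)
G(m) = 3*m**2
j(-3, 3)*(s(-11) + G(0)) = (-5*3)*(-20 + 3*0**2) = -15*(-20 + 3*0) = -15*(-20 + 0) = -15*(-20) = 300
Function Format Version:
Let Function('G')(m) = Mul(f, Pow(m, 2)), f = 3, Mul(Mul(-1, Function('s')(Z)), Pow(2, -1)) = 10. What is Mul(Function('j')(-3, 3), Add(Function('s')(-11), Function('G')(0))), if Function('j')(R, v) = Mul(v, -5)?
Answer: 300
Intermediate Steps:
Function('j')(R, v) = Mul(-5, v)
Function('s')(Z) = -20 (Function('s')(Z) = Mul(-2, 10) = -20)
Function('G')(m) = Mul(3, Pow(m, 2))
Mul(Function('j')(-3, 3), Add(Function('s')(-11), Function('G')(0))) = Mul(Mul(-5, 3), Add(-20, Mul(3, Pow(0, 2)))) = Mul(-15, Add(-20, Mul(3, 0))) = Mul(-15, Add(-20, 0)) = Mul(-15, -20) = 300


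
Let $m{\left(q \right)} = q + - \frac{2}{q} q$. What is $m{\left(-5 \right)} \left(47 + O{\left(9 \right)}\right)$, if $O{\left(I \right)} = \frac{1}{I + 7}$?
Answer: $- \frac{5271}{16} \approx -329.44$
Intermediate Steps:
$O{\left(I \right)} = \frac{1}{7 + I}$
$m{\left(q \right)} = -2 + q$ ($m{\left(q \right)} = q - 2 = -2 + q$)
$m{\left(-5 \right)} \left(47 + O{\left(9 \right)}\right) = \left(-2 - 5\right) \left(47 + \frac{1}{7 + 9}\right) = - 7 \left(47 + \frac{1}{16}\right) = \left(-7\right) \frac{753}{16} = - \frac{5271}{16}$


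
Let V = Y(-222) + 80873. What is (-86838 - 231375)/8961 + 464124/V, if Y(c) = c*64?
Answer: -5684884827/199128355 ≈ -28.549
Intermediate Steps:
Y(c) = 64*c
V = 66665 (V = 64*(-222) + 80873 = -14208 + 80873 = 66665)
(-86838 - 231375)/8961 + 464124/V = (-86838 - 231375)/8961 + 464124/66665 = -318213*1/8961 + 464124*(1/66665) = -106071/2987 + 464124/66665 = -5684884827/199128355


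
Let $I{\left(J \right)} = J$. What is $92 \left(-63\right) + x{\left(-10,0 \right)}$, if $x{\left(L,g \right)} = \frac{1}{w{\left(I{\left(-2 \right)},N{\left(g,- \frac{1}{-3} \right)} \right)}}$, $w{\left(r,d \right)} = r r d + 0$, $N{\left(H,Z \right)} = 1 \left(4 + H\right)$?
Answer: $- \frac{92735}{16} \approx -5795.9$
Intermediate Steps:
$N{\left(H,Z \right)} = 4 + H$
$w{\left(r,d \right)} = d r^{2}$ ($w{\left(r,d \right)} = r^{2} d + 0 = d r^{2} + 0 = d r^{2}$)
$x{\left(L,g \right)} = \frac{1}{16 + 4 g}$ ($x{\left(L,g \right)} = \frac{1}{\left(4 + g\right) \left(-2\right)^{2}} = \frac{1}{\left(4 + g\right) 4} = \frac{1}{16 + 4 g}$)
$92 \left(-63\right) + x{\left(-10,0 \right)} = 92 \left(-63\right) + \frac{1}{4 \left(4 + 0\right)} = -5796 + \frac{1}{4 \cdot 4} = -5796 + \frac{1}{4} \cdot \frac{1}{4} = -5796 + \frac{1}{16} = - \frac{92735}{16}$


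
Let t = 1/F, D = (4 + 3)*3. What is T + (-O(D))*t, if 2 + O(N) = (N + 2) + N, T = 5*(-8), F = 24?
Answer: -167/4 ≈ -41.750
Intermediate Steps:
D = 21 (D = 7*3 = 21)
T = -40
O(N) = 2*N (O(N) = -2 + ((N + 2) + N) = -2 + ((2 + N) + N) = -2 + (2 + 2*N) = 2*N)
t = 1/24 ≈ 0.041667
T + (-O(D))*t = -40 - 2*21*(1/24) = -40 - 1*42*(1/24) = -40 - 42*1/24 = -40 - 7/4 = -167/4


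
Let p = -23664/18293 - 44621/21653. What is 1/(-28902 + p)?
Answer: -396098329/11449362553303 ≈ -3.4596e-5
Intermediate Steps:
p = -1328648545/396098329 (p = -23664*1/18293 - 44621*1/21653 = -23664/18293 - 44621/21653 = -1328648545/396098329 ≈ -3.3543)
1/(-28902 + p) = 1/(-28902 - 1328648545/396098329) = 1/(-11449362553303/396098329) = -396098329/11449362553303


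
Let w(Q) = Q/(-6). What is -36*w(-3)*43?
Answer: -774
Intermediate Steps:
w(Q) = -Q/6 (w(Q) = Q*(-⅙) = -Q/6)
-36*w(-3)*43 = -(-6)*(-3)*43 = -36*½*43 = -18*43 = -774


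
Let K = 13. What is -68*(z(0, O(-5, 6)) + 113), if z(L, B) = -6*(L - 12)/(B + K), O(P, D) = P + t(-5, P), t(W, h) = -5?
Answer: -9316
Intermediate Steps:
O(P, D) = -5 + P (O(P, D) = P - 5 = -5 + P)
z(L, B) = -6*(-12 + L)/(13 + B) (z(L, B) = -6*(L - 12)/(B + 13) = -6*(-12 + L)/(13 + B))
-68*(z(0, O(-5, 6)) + 113) = -68*(6*(12 - 1*0)/(13 + (-5 - 5)) + 113) = -68*(6*(12 + 0)/(13 - 10) + 113) = -68*(6*12/3 + 113) = -68*(6*(⅓)*12 + 113) = -68*(24 + 113) = -68*137 = -9316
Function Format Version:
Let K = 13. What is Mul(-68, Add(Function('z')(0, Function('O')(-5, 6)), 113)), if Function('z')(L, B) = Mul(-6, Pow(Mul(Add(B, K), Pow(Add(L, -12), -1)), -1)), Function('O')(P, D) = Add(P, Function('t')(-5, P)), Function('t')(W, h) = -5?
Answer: -9316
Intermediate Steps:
Function('O')(P, D) = Add(-5, P) (Function('O')(P, D) = Add(P, -5) = Add(-5, P))
Function('z')(L, B) = Mul(-6, Pow(Add(13, B), -1), Add(-12, L)) (Function('z')(L, B) = Mul(-6, Pow(Mul(Add(B, 13), Pow(Add(L, -12), -1)), -1)) = Mul(-6, Pow(Mul(Add(13, B), Pow(Add(-12, L), -1)), -1)) = Mul(-6, Pow(Mul(Pow(Add(-12, L), -1), Add(13, B)), -1)) = Mul(-6, Mul(Pow(Add(13, B), -1), Add(-12, L))) = Mul(-6, Pow(Add(13, B), -1), Add(-12, L)))
Mul(-68, Add(Function('z')(0, Function('O')(-5, 6)), 113)) = Mul(-68, Add(Mul(6, Pow(Add(13, Add(-5, -5)), -1), Add(12, Mul(-1, 0))), 113)) = Mul(-68, Add(Mul(6, Pow(Add(13, -10), -1), Add(12, 0)), 113)) = Mul(-68, Add(Mul(6, Pow(3, -1), 12), 113)) = Mul(-68, Add(Mul(6, Rational(1, 3), 12), 113)) = Mul(-68, Add(24, 113)) = Mul(-68, 137) = -9316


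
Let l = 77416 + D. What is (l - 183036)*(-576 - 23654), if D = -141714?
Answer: 5992902820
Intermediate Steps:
l = -64298 (l = 77416 - 141714 = -64298)
(l - 183036)*(-576 - 23654) = (-64298 - 183036)*(-576 - 23654) = -247334*(-24230) = 5992902820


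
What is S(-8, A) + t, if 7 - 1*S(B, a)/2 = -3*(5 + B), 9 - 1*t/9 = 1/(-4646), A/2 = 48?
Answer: 357751/4646 ≈ 77.002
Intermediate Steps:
A = 96 (A = 2*48 = 96)
t = 376335/4646 (t = 81 - 9/(-4646) = 81 - 9*(-1/4646) = 81 + 9/4646 = 376335/4646 ≈ 81.002)
S(B, a) = 44 + 6*B (S(B, a) = 14 - (-6)*(5 + B) = 14 - 2*(-15 - 3*B) = 14 + (30 + 6*B) = 44 + 6*B)
S(-8, A) + t = (44 + 6*(-8)) + 376335/4646 = (44 - 48) + 376335/4646 = -4 + 376335/4646 = 357751/4646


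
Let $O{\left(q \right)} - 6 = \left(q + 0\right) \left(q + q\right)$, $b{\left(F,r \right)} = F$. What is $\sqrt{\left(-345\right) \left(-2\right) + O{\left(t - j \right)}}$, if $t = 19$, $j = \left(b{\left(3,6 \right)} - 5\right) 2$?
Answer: $\sqrt{1754} \approx 41.881$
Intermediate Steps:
$j = -4$ ($j = \left(3 - 5\right) 2 = \left(-2\right) 2 = -4$)
$O{\left(q \right)} = 6 + 2 q^{2}$ ($O{\left(q \right)} = 6 + \left(q + 0\right) \left(q + q\right) = 6 + q 2 q = 6 + 2 q^{2}$)
$\sqrt{\left(-345\right) \left(-2\right) + O{\left(t - j \right)}} = \sqrt{\left(-345\right) \left(-2\right) + \left(6 + 2 \left(19 - -4\right)^{2}\right)} = \sqrt{690 + \left(6 + 2 \left(19 + 4\right)^{2}\right)} = \sqrt{690 + \left(6 + 2 \cdot 23^{2}\right)} = \sqrt{690 + \left(6 + 2 \cdot 529\right)} = \sqrt{690 + \left(6 + 1058\right)} = \sqrt{690 + 1064} = \sqrt{1754}$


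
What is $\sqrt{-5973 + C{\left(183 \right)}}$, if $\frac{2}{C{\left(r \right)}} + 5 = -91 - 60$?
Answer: $\frac{i \sqrt{36339810}}{78} \approx 77.285 i$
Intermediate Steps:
$C{\left(r \right)} = - \frac{1}{78}$ ($C{\left(r \right)} = \frac{2}{-5 - 151} = \frac{2}{-156} = 2 \left(- \frac{1}{156}\right) = - \frac{1}{78}$)
$\sqrt{-5973 + C{\left(183 \right)}} = \sqrt{-5973 - \frac{1}{78}} = \sqrt{- \frac{465895}{78}} = \frac{i \sqrt{36339810}}{78}$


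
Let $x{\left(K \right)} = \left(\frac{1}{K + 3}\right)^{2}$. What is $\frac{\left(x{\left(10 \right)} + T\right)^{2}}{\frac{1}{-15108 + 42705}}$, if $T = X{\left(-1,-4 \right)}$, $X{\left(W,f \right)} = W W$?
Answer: $\frac{797553300}{28561} \approx 27925.0$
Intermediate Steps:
$X{\left(W,f \right)} = W^{2}$
$x{\left(K \right)} = \frac{1}{\left(3 + K\right)^{2}}$ ($x{\left(K \right)} = \left(\frac{1}{3 + K}\right)^{2} = \frac{1}{\left(3 + K\right)^{2}}$)
$T = 1$ ($T = \left(-1\right)^{2} = 1$)
$\frac{\left(x{\left(10 \right)} + T\right)^{2}}{\frac{1}{-15108 + 42705}} = \frac{\left(\frac{1}{\left(3 + 10\right)^{2}} + 1\right)^{2}}{\frac{1}{-15108 + 42705}} = \frac{\left(\frac{1}{169} + 1\right)^{2}}{\frac{1}{27597}} = \left(\frac{1}{169} + 1\right)^{2} \frac{1}{\frac{1}{27597}} = \left(\frac{170}{169}\right)^{2} \cdot 27597 = \frac{28900}{28561} \cdot 27597 = \frac{797553300}{28561}$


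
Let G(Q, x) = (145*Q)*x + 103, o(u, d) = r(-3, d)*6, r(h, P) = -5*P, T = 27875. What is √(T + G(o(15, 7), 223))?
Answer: 2*I*√1690593 ≈ 2600.5*I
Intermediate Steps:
o(u, d) = -30*d (o(u, d) = -5*d*6 = -30*d)
G(Q, x) = 103 + 145*Q*x (G(Q, x) = 145*Q*x + 103 = 103 + 145*Q*x)
√(T + G(o(15, 7), 223)) = √(27875 + (103 + 145*(-30*7)*223)) = √(27875 + (103 + 145*(-210)*223)) = √(27875 + (103 - 6790350)) = √(27875 - 6790247) = √(-6762372) = 2*I*√1690593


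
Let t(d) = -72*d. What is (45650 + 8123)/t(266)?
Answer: -53773/19152 ≈ -2.8077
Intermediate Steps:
(45650 + 8123)/t(266) = (45650 + 8123)/((-72*266)) = 53773/(-19152) = 53773*(-1/19152) = -53773/19152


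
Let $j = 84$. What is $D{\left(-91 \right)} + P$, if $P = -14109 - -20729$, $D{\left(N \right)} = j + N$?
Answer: $6613$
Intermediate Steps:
$D{\left(N \right)} = 84 + N$
$P = 6620$ ($P = -14109 + 20729 = 6620$)
$D{\left(-91 \right)} + P = \left(84 - 91\right) + 6620 = -7 + 6620 = 6613$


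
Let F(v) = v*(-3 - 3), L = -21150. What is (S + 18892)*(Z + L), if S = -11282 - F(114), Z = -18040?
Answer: -325041860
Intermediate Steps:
F(v) = -6*v (F(v) = v*(-6) = -6*v)
S = -10598 (S = -11282 - (-6)*114 = -11282 - 1*(-684) = -11282 + 684 = -10598)
(S + 18892)*(Z + L) = (-10598 + 18892)*(-18040 - 21150) = 8294*(-39190) = -325041860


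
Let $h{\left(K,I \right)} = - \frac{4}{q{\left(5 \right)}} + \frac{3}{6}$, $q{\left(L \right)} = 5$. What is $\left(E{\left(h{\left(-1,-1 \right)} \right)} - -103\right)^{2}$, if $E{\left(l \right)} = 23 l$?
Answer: $\frac{923521}{100} \approx 9235.2$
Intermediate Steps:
$h{\left(K,I \right)} = - \frac{3}{10}$ ($h{\left(K,I \right)} = - \frac{4}{5} + \frac{3}{6} = \left(-4\right) \frac{1}{5} + 3 \cdot \frac{1}{6} = - \frac{4}{5} + \frac{1}{2} = - \frac{3}{10}$)
$\left(E{\left(h{\left(-1,-1 \right)} \right)} - -103\right)^{2} = \left(23 \left(- \frac{3}{10}\right) - -103\right)^{2} = \left(- \frac{69}{10} + 103\right)^{2} = \left(\frac{961}{10}\right)^{2} = \frac{923521}{100}$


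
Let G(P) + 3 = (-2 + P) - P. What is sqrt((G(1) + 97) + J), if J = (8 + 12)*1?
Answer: 4*sqrt(7) ≈ 10.583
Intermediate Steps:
G(P) = -5 (G(P) = -3 + ((-2 + P) - P) = -3 - 2 = -5)
J = 20 (J = 20*1 = 20)
sqrt((G(1) + 97) + J) = sqrt((-5 + 97) + 20) = sqrt(92 + 20) = sqrt(112) = 4*sqrt(7)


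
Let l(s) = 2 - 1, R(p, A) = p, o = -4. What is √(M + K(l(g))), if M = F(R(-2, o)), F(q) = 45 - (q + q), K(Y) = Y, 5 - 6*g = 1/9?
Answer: 5*√2 ≈ 7.0711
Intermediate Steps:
g = 22/27 (g = ⅚ - ⅙/9 = ⅚ - ⅙*⅑ = ⅚ - 1/54 = 22/27 ≈ 0.81481)
l(s) = 1
F(q) = 45 - 2*q
M = 49 (M = 45 - 2*(-2) = 45 + 4 = 49)
√(M + K(l(g))) = √(49 + 1) = √50 = 5*√2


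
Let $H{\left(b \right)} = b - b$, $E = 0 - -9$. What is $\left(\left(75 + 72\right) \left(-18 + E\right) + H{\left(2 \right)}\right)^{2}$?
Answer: $1750329$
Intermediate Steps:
$E = 9$ ($E = 0 + 9 = 9$)
$H{\left(b \right)} = 0$
$\left(\left(75 + 72\right) \left(-18 + E\right) + H{\left(2 \right)}\right)^{2} = \left(\left(75 + 72\right) \left(-18 + 9\right) + 0\right)^{2} = \left(147 \left(-9\right) + 0\right)^{2} = \left(-1323 + 0\right)^{2} = \left(-1323\right)^{2} = 1750329$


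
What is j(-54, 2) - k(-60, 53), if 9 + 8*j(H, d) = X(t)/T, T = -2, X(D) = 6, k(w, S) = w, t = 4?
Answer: 117/2 ≈ 58.500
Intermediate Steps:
j(H, d) = -3/2 (j(H, d) = -9/8 + (6/(-2))/8 = -9/8 + (6*(-½))/8 = -9/8 + (⅛)*(-3) = -9/8 - 3/8 = -3/2)
j(-54, 2) - k(-60, 53) = -3/2 - 1*(-60) = -3/2 + 60 = 117/2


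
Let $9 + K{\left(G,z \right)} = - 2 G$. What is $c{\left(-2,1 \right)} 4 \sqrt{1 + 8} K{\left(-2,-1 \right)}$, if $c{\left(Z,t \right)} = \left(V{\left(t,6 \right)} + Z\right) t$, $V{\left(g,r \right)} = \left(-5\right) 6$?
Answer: $1920$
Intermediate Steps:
$V{\left(g,r \right)} = -30$
$c{\left(Z,t \right)} = t \left(-30 + Z\right)$ ($c{\left(Z,t \right)} = \left(-30 + Z\right) t = t \left(-30 + Z\right)$)
$K{\left(G,z \right)} = -9 - 2 G$
$c{\left(-2,1 \right)} 4 \sqrt{1 + 8} K{\left(-2,-1 \right)} = 1 \left(-30 - 2\right) 4 \sqrt{1 + 8} \left(-9 - -4\right) = 1 \left(-32\right) 4 \sqrt{9} \left(-9 + 4\right) = \left(-32\right) 4 \cdot 3 \left(-5\right) = \left(-128\right) 3 \left(-5\right) = \left(-384\right) \left(-5\right) = 1920$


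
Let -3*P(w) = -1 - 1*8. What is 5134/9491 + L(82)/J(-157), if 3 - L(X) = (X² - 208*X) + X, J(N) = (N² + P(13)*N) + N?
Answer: 220635037/227983311 ≈ 0.96777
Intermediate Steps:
P(w) = 3 (P(w) = -(-1 - 1*8)/3 = -(-1 - 8)/3 = -⅓*(-9) = 3)
J(N) = N² + 4*N (J(N) = (N² + 3*N) + N = N² + 4*N)
L(X) = 3 - X² + 207*X (L(X) = 3 - ((X² - 208*X) + X) = 3 - (X² - 207*X) = 3 + (-X² + 207*X) = 3 - X² + 207*X)
5134/9491 + L(82)/J(-157) = 5134/9491 + (3 - 1*82² + 207*82)/((-157*(4 - 157))) = 5134*(1/9491) + (3 - 1*6724 + 16974)/((-157*(-153))) = 5134/9491 + (3 - 6724 + 16974)/24021 = 5134/9491 + 10253*(1/24021) = 5134/9491 + 10253/24021 = 220635037/227983311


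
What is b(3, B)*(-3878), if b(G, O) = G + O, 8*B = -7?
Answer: -32963/4 ≈ -8240.8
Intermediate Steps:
B = -7/8 (B = (1/8)*(-7) = -7/8 ≈ -0.87500)
b(3, B)*(-3878) = (3 - 7/8)*(-3878) = (17/8)*(-3878) = -32963/4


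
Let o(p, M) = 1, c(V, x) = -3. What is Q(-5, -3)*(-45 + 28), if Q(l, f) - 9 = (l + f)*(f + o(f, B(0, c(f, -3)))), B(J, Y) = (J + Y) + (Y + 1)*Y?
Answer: -425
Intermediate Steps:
B(J, Y) = J + Y + Y*(1 + Y) (B(J, Y) = (J + Y) + (1 + Y)*Y = (J + Y) + Y*(1 + Y) = J + Y + Y*(1 + Y))
Q(l, f) = 9 + (1 + f)*(f + l) (Q(l, f) = 9 + (l + f)*(f + 1) = 9 + (f + l)*(1 + f) = 9 + (1 + f)*(f + l))
Q(-5, -3)*(-45 + 28) = (9 - 3 - 5 + (-3)² - 3*(-5))*(-45 + 28) = (9 - 3 - 5 + 9 + 15)*(-17) = 25*(-17) = -425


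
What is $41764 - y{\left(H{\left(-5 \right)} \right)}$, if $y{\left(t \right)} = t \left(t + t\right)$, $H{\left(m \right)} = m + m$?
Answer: $41564$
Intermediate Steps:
$H{\left(m \right)} = 2 m$
$y{\left(t \right)} = 2 t^{2}$ ($y{\left(t \right)} = t 2 t = 2 t^{2}$)
$41764 - y{\left(H{\left(-5 \right)} \right)} = 41764 - 2 \left(2 \left(-5\right)\right)^{2} = 41764 - 2 \left(-10\right)^{2} = 41764 - 2 \cdot 100 = 41764 - 200 = 41564$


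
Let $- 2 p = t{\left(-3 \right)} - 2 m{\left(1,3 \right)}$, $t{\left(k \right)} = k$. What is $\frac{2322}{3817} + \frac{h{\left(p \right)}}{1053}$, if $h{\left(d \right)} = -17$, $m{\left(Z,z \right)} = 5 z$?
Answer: $\frac{2380177}{4019301} \approx 0.59219$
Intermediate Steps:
$p = \frac{33}{2}$ ($p = - \frac{-3 - 2 \cdot 5 \cdot 3}{2} = - \frac{-3 - 30}{2} = \left(- \frac{1}{2}\right) \left(-33\right) = \frac{33}{2} \approx 16.5$)
$\frac{2322}{3817} + \frac{h{\left(p \right)}}{1053} = \frac{2322}{3817} - \frac{17}{1053} = \frac{2380177}{4019301}$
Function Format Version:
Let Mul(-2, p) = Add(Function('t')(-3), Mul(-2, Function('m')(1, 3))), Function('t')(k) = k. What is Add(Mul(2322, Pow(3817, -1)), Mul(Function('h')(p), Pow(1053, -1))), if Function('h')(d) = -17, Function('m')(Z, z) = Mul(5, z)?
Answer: Rational(2380177, 4019301) ≈ 0.59219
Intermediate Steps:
p = Rational(33, 2) (p = Mul(Rational(-1, 2), Add(-3, Mul(-2, Mul(5, 3)))) = Mul(Rational(-1, 2), Add(-3, Mul(-2, 15))) = Mul(Rational(-1, 2), Add(-3, -30)) = Mul(Rational(-1, 2), -33) = Rational(33, 2) ≈ 16.500)
Add(Mul(2322, Pow(3817, -1)), Mul(Function('h')(p), Pow(1053, -1))) = Add(Mul(2322, Pow(3817, -1)), Mul(-17, Pow(1053, -1))) = Add(Mul(2322, Rational(1, 3817)), Mul(-17, Rational(1, 1053))) = Add(Rational(2322, 3817), Rational(-17, 1053)) = Rational(2380177, 4019301)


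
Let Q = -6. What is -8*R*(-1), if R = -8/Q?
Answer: 32/3 ≈ 10.667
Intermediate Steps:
R = 4/3 (R = -8/(-6) = -8*(-⅙) = 4/3 ≈ 1.3333)
-8*R*(-1) = -8*4/3*(-1) = -32/3*(-1) = 32/3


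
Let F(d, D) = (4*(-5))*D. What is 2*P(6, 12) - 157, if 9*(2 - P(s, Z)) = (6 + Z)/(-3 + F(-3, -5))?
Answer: -14845/97 ≈ -153.04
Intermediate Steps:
F(d, D) = -20*D
P(s, Z) = 580/291 - Z/873 (P(s, Z) = 2 - (6 + Z)/(9*(-3 - 20*(-5))) = 2 - (6 + Z)/(9*(-3 + 100)) = 2 - (6 + Z)/(9*97) = 2 - (6/97 + Z/97)/9 = 2 + (-2/291 - Z/873) = 580/291 - Z/873)
2*P(6, 12) - 157 = 2*(580/291 - 1/873*12) - 157 = 2*(580/291 - 4/291) - 157 = 2*(192/97) - 157 = 384/97 - 157 = -14845/97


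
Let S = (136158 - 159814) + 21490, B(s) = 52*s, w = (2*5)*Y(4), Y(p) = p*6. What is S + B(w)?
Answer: 10314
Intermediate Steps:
Y(p) = 6*p
w = 240 (w = (2*5)*(6*4) = 10*24 = 240)
S = -2166 (S = -23656 + 21490 = -2166)
S + B(w) = -2166 + 52*240 = -2166 + 12480 = 10314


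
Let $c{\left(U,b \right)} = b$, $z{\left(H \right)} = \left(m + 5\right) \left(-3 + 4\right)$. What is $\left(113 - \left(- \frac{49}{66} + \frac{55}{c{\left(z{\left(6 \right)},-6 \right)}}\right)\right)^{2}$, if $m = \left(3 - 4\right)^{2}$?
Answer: $\frac{1827904}{121} \approx 15107.0$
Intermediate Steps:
$m = 1$ ($m = \left(-1\right)^{2} = 1$)
$z{\left(H \right)} = 6$ ($z{\left(H \right)} = \left(1 + 5\right) \left(-3 + 4\right) = 6 \cdot 1 = 6$)
$\left(113 - \left(- \frac{49}{66} + \frac{55}{c{\left(z{\left(6 \right)},-6 \right)}}\right)\right)^{2} = \left(113 - \left(- \frac{55}{6} - \frac{49}{66}\right)\right)^{2} = \left(113 - - \frac{109}{11}\right)^{2} = \left(113 + \left(\frac{49}{66} + \frac{55}{6}\right)\right)^{2} = \left(113 + \frac{109}{11}\right)^{2} = \left(\frac{1352}{11}\right)^{2} = \frac{1827904}{121}$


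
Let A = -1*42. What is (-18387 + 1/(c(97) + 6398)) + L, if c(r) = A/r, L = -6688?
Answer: -15560642203/620564 ≈ -25075.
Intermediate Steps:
A = -42
c(r) = -42/r
(-18387 + 1/(c(97) + 6398)) + L = (-18387 + 1/(-42/97 + 6398)) - 6688 = (-18387 + 1/(620564/97)) - 6688 = (-18387 + 97/620564) - 6688 = -11410310171/620564 - 6688 = -15560642203/620564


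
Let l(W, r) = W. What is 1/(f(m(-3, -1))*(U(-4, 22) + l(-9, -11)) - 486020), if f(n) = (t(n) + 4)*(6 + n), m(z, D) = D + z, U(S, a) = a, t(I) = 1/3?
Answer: -3/1457722 ≈ -2.0580e-6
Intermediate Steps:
t(I) = 1/3
f(n) = 26 + 13*n/3 (f(n) = (1/3 + 4)*(6 + n) = 13*(6 + n)/3 = 26 + 13*n/3)
1/(f(m(-3, -1))*(U(-4, 22) + l(-9, -11)) - 486020) = 1/((26 + 13*(-1 - 3)/3)*(22 - 9) - 486020) = 1/((26 + (13/3)*(-4))*13 - 486020) = 1/((26 - 52/3)*13 - 486020) = 1/((26/3)*13 - 486020) = 1/(338/3 - 486020) = 1/(-1457722/3) = -3/1457722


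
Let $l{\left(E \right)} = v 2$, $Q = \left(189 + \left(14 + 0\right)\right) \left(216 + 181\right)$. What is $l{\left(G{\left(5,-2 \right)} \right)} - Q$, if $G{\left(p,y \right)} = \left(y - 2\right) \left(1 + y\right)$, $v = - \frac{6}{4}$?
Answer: $-80594$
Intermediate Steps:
$v = - \frac{3}{2}$ ($v = \left(-6\right) \frac{1}{4} = - \frac{3}{2} \approx -1.5$)
$G{\left(p,y \right)} = \left(1 + y\right) \left(-2 + y\right)$ ($G{\left(p,y \right)} = \left(-2 + y\right) \left(1 + y\right) = \left(1 + y\right) \left(-2 + y\right)$)
$Q = 80591$ ($Q = \left(189 + 14\right) 397 = 203 \cdot 397 = 80591$)
$l{\left(E \right)} = -3$ ($l{\left(E \right)} = \left(- \frac{3}{2}\right) 2 = -3$)
$l{\left(G{\left(5,-2 \right)} \right)} - Q = -3 - 80591 = -80594$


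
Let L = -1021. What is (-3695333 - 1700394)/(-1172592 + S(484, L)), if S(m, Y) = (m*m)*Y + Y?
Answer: 5395727/240348989 ≈ 0.022450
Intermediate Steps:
S(m, Y) = Y + Y*m² (S(m, Y) = m²*Y + Y = Y*m² + Y = Y + Y*m²)
(-3695333 - 1700394)/(-1172592 + S(484, L)) = (-3695333 - 1700394)/(-1172592 - 1021*(1 + 484²)) = -5395727/(-1172592 - 1021*(1 + 234256)) = -5395727/(-1172592 - 1021*234257) = -5395727/(-1172592 - 239176397) = -5395727/(-240348989) = -5395727*(-1/240348989) = 5395727/240348989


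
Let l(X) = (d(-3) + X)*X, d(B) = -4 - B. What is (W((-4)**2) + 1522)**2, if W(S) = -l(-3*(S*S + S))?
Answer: 442424522500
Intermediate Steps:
l(X) = X*(-1 + X) (l(X) = ((-4 - 1*(-3)) + X)*X = ((-4 + 3) + X)*X = (-1 + X)*X = X*(-1 + X))
W(S) = -(-3*S - 3*S**2)*(-1 - 3*S - 3*S**2) (W(S) = -(-3*(S*S + S))*(-1 - 3*(S*S + S)) = -(-3*(S**2 + S))*(-1 - 3*(S**2 + S)) = -(-3*(S + S**2))*(-1 - 3*(S + S**2)) = -(-3*S - 3*S**2)*(-1 + (-3*S - 3*S**2)) = -(-3*S - 3*S**2)*(-1 - 3*S - 3*S**2))
(W((-4)**2) + 1522)**2 = (-3*(-4)**2*(1 + (-4)**2)*(1 + 3*(-4)**2*(1 + (-4)**2)) + 1522)**2 = (-3*16*(1 + 16)*(1 + 3*16*(1 + 16)) + 1522)**2 = (-3*16*17*(1 + 3*16*17) + 1522)**2 = (-3*16*17*(1 + 816) + 1522)**2 = (-3*16*17*817 + 1522)**2 = (-666672 + 1522)**2 = (-665150)**2 = 442424522500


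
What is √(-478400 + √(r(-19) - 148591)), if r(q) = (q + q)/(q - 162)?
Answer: √(-15672862400 + 181*I*√4867982873)/181 ≈ 0.27866 + 691.67*I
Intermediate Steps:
r(q) = 2*q/(-162 + q) (r(q) = (2*q)/(-162 + q) = 2*q/(-162 + q))
√(-478400 + √(r(-19) - 148591)) = √(-478400 + √(2*(-19)/(-162 - 19) - 148591)) = √(-478400 + √(2*(-19)/(-181) - 148591)) = √(-478400 + √(2*(-19)*(-1/181) - 148591)) = √(-478400 + √(38/181 - 148591)) = √(-478400 + √(-26894933/181)) = √(-478400 + I*√4867982873/181)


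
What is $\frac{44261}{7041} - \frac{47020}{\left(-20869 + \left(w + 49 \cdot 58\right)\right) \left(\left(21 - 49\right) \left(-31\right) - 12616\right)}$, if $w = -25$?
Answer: $\frac{782192992003}{124434945228} \approx 6.286$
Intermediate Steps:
$\frac{44261}{7041} - \frac{47020}{\left(-20869 + \left(w + 49 \cdot 58\right)\right) \left(\left(21 - 49\right) \left(-31\right) - 12616\right)} = \frac{44261}{7041} - \frac{47020}{\left(-20869 + \left(-25 + 49 \cdot 58\right)\right) \left(\left(21 - 49\right) \left(-31\right) - 12616\right)} = 44261 \cdot \frac{1}{7041} - \frac{47020}{\left(-20869 + \left(-25 + 2842\right)\right) \left(\left(-28\right) \left(-31\right) - 12616\right)} = \frac{44261}{7041} - \frac{47020}{\left(-20869 + 2817\right) \left(868 - 12616\right)} = \frac{44261}{7041} - \frac{47020}{\left(-18052\right) \left(-11748\right)} = \frac{44261}{7041} - \frac{47020}{212074896} = \frac{44261}{7041} - \frac{11755}{53018724} = \frac{782192992003}{124434945228}$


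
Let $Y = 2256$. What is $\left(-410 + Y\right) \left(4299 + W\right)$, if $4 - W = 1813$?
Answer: $4596540$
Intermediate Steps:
$W = -1809$ ($W = 4 - 1813 = -1809$)
$\left(-410 + Y\right) \left(4299 + W\right) = \left(-410 + 2256\right) \left(4299 - 1809\right) = 1846 \cdot 2490 = 4596540$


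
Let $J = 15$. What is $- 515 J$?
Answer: $-7725$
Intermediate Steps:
$- 515 J = \left(-515\right) 15 = -7725$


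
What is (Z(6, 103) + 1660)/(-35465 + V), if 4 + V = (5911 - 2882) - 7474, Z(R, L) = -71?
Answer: -227/5702 ≈ -0.039811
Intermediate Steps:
V = -4449 (V = -4 + ((5911 - 2882) - 7474) = -4 + (3029 - 7474) = -4 - 4445 = -4449)
(Z(6, 103) + 1660)/(-35465 + V) = (-71 + 1660)/(-35465 - 4449) = 1589/(-39914) = 1589*(-1/39914) = -227/5702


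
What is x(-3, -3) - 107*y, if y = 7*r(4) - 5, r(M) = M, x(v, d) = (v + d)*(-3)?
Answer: -2443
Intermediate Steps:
x(v, d) = -3*d - 3*v (x(v, d) = (d + v)*(-3) = -3*d - 3*v)
y = 23 (y = 7*4 - 5 = 28 - 5 = 23)
x(-3, -3) - 107*y = (-3*(-3) - 3*(-3)) - 107*23 = (9 + 9) - 2461 = 18 - 2461 = -2443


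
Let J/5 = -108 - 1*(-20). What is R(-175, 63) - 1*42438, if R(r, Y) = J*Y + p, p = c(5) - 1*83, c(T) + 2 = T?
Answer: -70238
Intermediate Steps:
J = -440 (J = 5*(-108 - 1*(-20)) = 5*(-108 + 20) = 5*(-88) = -440)
c(T) = -2 + T
p = -80 (p = (-2 + 5) - 1*83 = 3 - 83 = -80)
R(r, Y) = -80 - 440*Y (R(r, Y) = -440*Y - 80 = -80 - 440*Y)
R(-175, 63) - 1*42438 = (-80 - 440*63) - 1*42438 = (-80 - 27720) - 42438 = -27800 - 42438 = -70238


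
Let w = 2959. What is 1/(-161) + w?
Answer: 476398/161 ≈ 2959.0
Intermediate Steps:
1/(-161) + w = 1/(-161) + 2959 = -1/161 + 2959 = 476398/161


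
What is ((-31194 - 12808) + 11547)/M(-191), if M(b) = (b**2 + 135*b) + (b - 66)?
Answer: -32455/10439 ≈ -3.1090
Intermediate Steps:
M(b) = -66 + b**2 + 136*b (M(b) = (b**2 + 135*b) + (-66 + b) = -66 + b**2 + 136*b)
((-31194 - 12808) + 11547)/M(-191) = ((-31194 - 12808) + 11547)/(-66 + (-191)**2 + 136*(-191)) = (-44002 + 11547)/(-66 + 36481 - 25976) = -32455/10439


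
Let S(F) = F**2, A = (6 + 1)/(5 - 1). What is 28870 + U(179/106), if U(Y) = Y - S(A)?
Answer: 24480595/848 ≈ 28869.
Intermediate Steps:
A = 7/4 ≈ 1.7500
U(Y) = -49/16 + Y (U(Y) = Y - (7/4)**2 = Y - 1*49/16 = Y - 49/16 = -49/16 + Y)
28870 + U(179/106) = 28870 + (-49/16 + 179/106) = 28870 - 1165/848 = 24480595/848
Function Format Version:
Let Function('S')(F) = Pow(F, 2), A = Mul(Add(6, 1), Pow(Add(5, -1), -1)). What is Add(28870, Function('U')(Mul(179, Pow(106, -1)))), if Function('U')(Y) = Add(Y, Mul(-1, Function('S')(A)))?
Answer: Rational(24480595, 848) ≈ 28869.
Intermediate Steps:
A = Rational(7, 4) (A = Mul(7, Pow(4, -1)) = Mul(7, Rational(1, 4)) = Rational(7, 4) ≈ 1.7500)
Function('U')(Y) = Add(Rational(-49, 16), Y) (Function('U')(Y) = Add(Y, Mul(-1, Pow(Rational(7, 4), 2))) = Add(Y, Mul(-1, Rational(49, 16))) = Add(Y, Rational(-49, 16)) = Add(Rational(-49, 16), Y))
Add(28870, Function('U')(Mul(179, Pow(106, -1)))) = Add(28870, Add(Rational(-49, 16), Mul(179, Pow(106, -1)))) = Add(28870, Add(Rational(-49, 16), Mul(179, Rational(1, 106)))) = Add(28870, Add(Rational(-49, 16), Rational(179, 106))) = Add(28870, Rational(-1165, 848)) = Rational(24480595, 848)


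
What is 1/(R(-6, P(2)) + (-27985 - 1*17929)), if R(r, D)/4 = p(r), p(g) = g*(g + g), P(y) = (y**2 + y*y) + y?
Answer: -1/45626 ≈ -2.1917e-5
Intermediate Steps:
P(y) = y + 2*y**2 (P(y) = (y**2 + y**2) + y = 2*y**2 + y = y + 2*y**2)
p(g) = 2*g**2 (p(g) = g*(2*g) = 2*g**2)
R(r, D) = 8*r**2 (R(r, D) = 4*(2*r**2) = 8*r**2)
1/(R(-6, P(2)) + (-27985 - 1*17929)) = 1/(8*(-6)**2 + (-27985 - 1*17929)) = 1/(8*36 + (-27985 - 17929)) = 1/(288 - 45914) = 1/(-45626) = -1/45626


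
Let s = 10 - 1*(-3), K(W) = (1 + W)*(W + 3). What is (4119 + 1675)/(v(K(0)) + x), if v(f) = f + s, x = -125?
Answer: -5794/109 ≈ -53.156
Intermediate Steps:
K(W) = (1 + W)*(3 + W)
s = 13 (s = 10 + 3 = 13)
v(f) = 13 + f (v(f) = f + 13 = 13 + f)
(4119 + 1675)/(v(K(0)) + x) = (4119 + 1675)/((13 + (3 + 0² + 4*0)) - 125) = 5794/((13 + (3 + 0 + 0)) - 125) = 5794/((13 + 3) - 125) = 5794/(16 - 125) = 5794/(-109) = 5794*(-1/109) = -5794/109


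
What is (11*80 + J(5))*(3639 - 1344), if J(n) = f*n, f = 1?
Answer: 2031075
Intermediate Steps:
J(n) = n (J(n) = 1*n = n)
(11*80 + J(5))*(3639 - 1344) = (11*80 + 5)*(3639 - 1344) = (880 + 5)*2295 = 885*2295 = 2031075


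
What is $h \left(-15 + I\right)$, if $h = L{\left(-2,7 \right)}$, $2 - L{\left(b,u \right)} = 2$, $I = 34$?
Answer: $0$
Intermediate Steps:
$L{\left(b,u \right)} = 0$ ($L{\left(b,u \right)} = 2 - 2 = 0$)
$h = 0$
$h \left(-15 + I\right) = 0 \left(-15 + 34\right) = 0 \cdot 19 = 0$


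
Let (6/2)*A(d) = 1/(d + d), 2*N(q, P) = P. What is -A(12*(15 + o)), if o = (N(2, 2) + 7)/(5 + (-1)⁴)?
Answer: -1/1176 ≈ -0.00085034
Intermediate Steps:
N(q, P) = P/2
o = 4/3 (o = ((½)*2 + 7)/(5 + (-1)⁴) = (1 + 7)/(5 + 1) = 8/6 = 8*(⅙) = 4/3 ≈ 1.3333)
A(d) = 1/(6*d) (A(d) = 1/(3*(d + d)) = 1/(3*((2*d))) = (1/(2*d))/3 = 1/(6*d))
-A(12*(15 + o)) = -1/(6*(12*(15 + 4/3))) = -1/(6*(12*(49/3))) = -1/(6*196) = -1*1/1176 = -1/1176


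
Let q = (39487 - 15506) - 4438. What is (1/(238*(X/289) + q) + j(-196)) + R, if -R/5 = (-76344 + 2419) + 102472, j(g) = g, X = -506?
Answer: -46473585840/325147 ≈ -1.4293e+5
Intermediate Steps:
R = -142735 (R = -5*((-76344 + 2419) + 102472) = -5*(-73925 + 102472) = -5*28547 = -142735)
q = 19543 (q = 23981 - 4438 = 19543)
(1/(238*(X/289) + q) + j(-196)) + R = (1/(238*(-506/289) + 19543) - 196) - 142735 = (1/(-7084/17 + 19543) - 196) - 142735 = (1/(325147/17) - 196) - 142735 = (17/325147 - 196) - 142735 = -63728795/325147 - 142735 = -46473585840/325147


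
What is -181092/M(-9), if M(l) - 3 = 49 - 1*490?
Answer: 30182/73 ≈ 413.45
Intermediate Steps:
M(l) = -438 (M(l) = 3 + (49 - 1*490) = 3 + (49 - 490) = 3 - 441 = -438)
-181092/M(-9) = -181092/(-438) = -181092*(-1/438) = 30182/73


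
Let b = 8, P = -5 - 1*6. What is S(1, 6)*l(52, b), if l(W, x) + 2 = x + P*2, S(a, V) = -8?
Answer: 128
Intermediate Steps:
P = -11 (P = -5 - 6 = -11)
l(W, x) = -24 + x (l(W, x) = -2 + (x - 11*2) = -2 + (x - 22) = -2 + (-22 + x) = -24 + x)
S(1, 6)*l(52, b) = -8*(-24 + 8) = -8*(-16) = 128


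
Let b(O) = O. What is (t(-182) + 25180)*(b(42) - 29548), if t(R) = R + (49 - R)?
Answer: -744406874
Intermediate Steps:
t(R) = 49
(t(-182) + 25180)*(b(42) - 29548) = (49 + 25180)*(42 - 29548) = 25229*(-29506) = -744406874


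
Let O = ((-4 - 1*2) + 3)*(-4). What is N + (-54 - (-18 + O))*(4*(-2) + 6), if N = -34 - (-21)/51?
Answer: 1061/17 ≈ 62.412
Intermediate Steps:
N = -571/17 (N = -34 - (-21)/51 = -34 - 1*(-7/17) = -34 + 7/17 = -571/17 ≈ -33.588)
O = 12 (O = ((-4 - 2) + 3)*(-4) = (-6 + 3)*(-4) = -3*(-4) = 12)
N + (-54 - (-18 + O))*(4*(-2) + 6) = -571/17 + (-54 - (-18 + 12))*(4*(-2) + 6) = -571/17 + (-54 - 1*(-6))*(-8 + 6) = -571/17 + (-54 + 6)*(-2) = -571/17 - 48*(-2) = -571/17 + 96 = 1061/17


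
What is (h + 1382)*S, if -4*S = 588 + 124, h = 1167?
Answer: -453722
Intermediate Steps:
S = -178 (S = -(588 + 124)/4 = -1/4*712 = -178)
(h + 1382)*S = (1167 + 1382)*(-178) = 2549*(-178) = -453722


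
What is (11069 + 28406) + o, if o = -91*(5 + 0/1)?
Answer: 39020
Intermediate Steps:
o = -455 (o = -91*(5 + 0*1) = -91*(5 + 0) = -91*5 = -455)
(11069 + 28406) + o = (11069 + 28406) - 455 = 39475 - 455 = 39020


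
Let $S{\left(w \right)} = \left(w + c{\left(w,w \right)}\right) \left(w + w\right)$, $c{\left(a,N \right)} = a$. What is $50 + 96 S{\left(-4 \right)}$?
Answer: $6194$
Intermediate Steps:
$S{\left(w \right)} = 4 w^{2}$ ($S{\left(w \right)} = \left(w + w\right) \left(w + w\right) = 2 w 2 w = 4 w^{2}$)
$50 + 96 S{\left(-4 \right)} = 50 + 96 \cdot 4 \left(-4\right)^{2} = 50 + 96 \cdot 4 \cdot 16 = 50 + 96 \cdot 64 = 50 + 6144 = 6194$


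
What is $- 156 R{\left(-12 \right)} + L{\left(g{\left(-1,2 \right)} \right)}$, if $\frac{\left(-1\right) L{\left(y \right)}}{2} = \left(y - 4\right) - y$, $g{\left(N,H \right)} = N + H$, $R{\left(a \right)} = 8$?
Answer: $-1240$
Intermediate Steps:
$g{\left(N,H \right)} = H + N$
$L{\left(y \right)} = 8$ ($L{\left(y \right)} = - 2 \left(\left(y - 4\right) - y\right) = - 2 \left(\left(-4 + y\right) - y\right) = \left(-2\right) \left(-4\right) = 8$)
$- 156 R{\left(-12 \right)} + L{\left(g{\left(-1,2 \right)} \right)} = \left(-156\right) 8 + 8 = -1248 + 8 = -1240$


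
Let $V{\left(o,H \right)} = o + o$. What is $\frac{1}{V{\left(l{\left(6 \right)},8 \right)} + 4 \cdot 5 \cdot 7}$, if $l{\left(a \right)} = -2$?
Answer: $\frac{1}{136} \approx 0.0073529$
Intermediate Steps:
$V{\left(o,H \right)} = 2 o$
$\frac{1}{V{\left(l{\left(6 \right)},8 \right)} + 4 \cdot 5 \cdot 7} = \frac{1}{2 \left(-2\right) + 4 \cdot 5 \cdot 7} = \frac{1}{-4 + 20 \cdot 7} = \frac{1}{-4 + 140} = \frac{1}{136}$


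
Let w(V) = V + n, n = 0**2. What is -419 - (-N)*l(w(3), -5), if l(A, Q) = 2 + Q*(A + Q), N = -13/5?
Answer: -2251/5 ≈ -450.20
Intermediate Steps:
n = 0
N = -13/5 (N = -13*1/5 = -13/5 ≈ -2.6000)
w(V) = V (w(V) = V + 0 = V)
-419 - (-N)*l(w(3), -5) = -419 - (-1*(-13/5))*(2 + (-5)**2 + 3*(-5)) = -419 - 13*(2 + 25 - 15)/5 = -419 - 13*12/5 = -419 - 1*156/5 = -419 - 156/5 = -2251/5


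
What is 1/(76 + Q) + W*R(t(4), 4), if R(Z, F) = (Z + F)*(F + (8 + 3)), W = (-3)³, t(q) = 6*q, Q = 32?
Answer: -1224719/108 ≈ -11340.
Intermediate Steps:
W = -27
R(Z, F) = (11 + F)*(F + Z) (R(Z, F) = (F + Z)*(F + 11) = (F + Z)*(11 + F) = (11 + F)*(F + Z))
1/(76 + Q) + W*R(t(4), 4) = 1/(76 + 32) - 27*(4² + 11*4 + 11*(6*4) + 4*(6*4)) = 1/108 - 27*(16 + 44 + 11*24 + 4*24) = 1/108 - 27*(16 + 44 + 264 + 96) = 1/108 - 27*420 = 1/108 - 11340 = -1224719/108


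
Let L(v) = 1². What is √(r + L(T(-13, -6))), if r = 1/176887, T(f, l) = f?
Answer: 2*√7822296914/176887 ≈ 1.0000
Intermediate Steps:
r = 1/176887 ≈ 5.6533e-6
L(v) = 1
√(r + L(T(-13, -6))) = √(1/176887 + 1) = √(176888/176887) = 2*√7822296914/176887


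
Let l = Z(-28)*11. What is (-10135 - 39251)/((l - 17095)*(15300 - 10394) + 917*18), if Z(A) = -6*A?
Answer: 24693/37392638 ≈ 0.00066037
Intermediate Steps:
l = 1848 (l = -6*(-28)*11 = 168*11 = 1848)
(-10135 - 39251)/((l - 17095)*(15300 - 10394) + 917*18) = (-10135 - 39251)/((1848 - 17095)*(15300 - 10394) + 917*18) = -49386/(-15247*4906 + 16506) = -49386/(-74801782 + 16506) = -49386/(-74785276) = -49386*(-1/74785276) = 24693/37392638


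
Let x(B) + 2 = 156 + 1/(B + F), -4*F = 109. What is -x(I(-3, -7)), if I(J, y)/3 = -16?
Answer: -46350/301 ≈ -153.99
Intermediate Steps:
F = -109/4 (F = -1/4*109 = -109/4 ≈ -27.250)
I(J, y) = -48 (I(J, y) = 3*(-16) = -48)
x(B) = 154 + 1/(-109/4 + B) (x(B) = -2 + (156 + 1/(B - 109/4)) = -2 + (156 + 1/(-109/4 + B)) = 154 + 1/(-109/4 + B))
-x(I(-3, -7)) = -2*(-8391 + 308*(-48))/(-109 + 4*(-48)) = -2*(-8391 - 14784)/(-109 - 192) = -2*(-23175)/(-301) = -2*(-1)*(-23175)/301 = -1*46350/301 = -46350/301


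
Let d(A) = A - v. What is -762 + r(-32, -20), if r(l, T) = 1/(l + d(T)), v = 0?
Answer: -39625/52 ≈ -762.02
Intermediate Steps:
d(A) = A (d(A) = A - 1*0 = A + 0 = A)
r(l, T) = 1/(T + l) (r(l, T) = 1/(l + T) = 1/(T + l))
-762 + r(-32, -20) = -762 + 1/(-20 - 32) = -762 + 1/(-52) = -762 - 1/52 = -39625/52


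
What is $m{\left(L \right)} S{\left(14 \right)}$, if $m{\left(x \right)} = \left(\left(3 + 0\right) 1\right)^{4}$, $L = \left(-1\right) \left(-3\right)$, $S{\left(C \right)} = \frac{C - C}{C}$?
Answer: $0$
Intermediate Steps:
$S{\left(C \right)} = 0$ ($S{\left(C \right)} = \frac{0}{C} = 0$)
$L = 3$
$m{\left(x \right)} = 81$ ($m{\left(x \right)} = \left(3 \cdot 1\right)^{4} = 3^{4} = 81$)
$m{\left(L \right)} S{\left(14 \right)} = 81 \cdot 0 = 0$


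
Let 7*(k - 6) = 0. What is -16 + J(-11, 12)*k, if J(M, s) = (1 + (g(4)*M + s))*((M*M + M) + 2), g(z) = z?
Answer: -20848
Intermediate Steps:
k = 6 (k = 6 + (⅐)*0 = 6 + 0 = 6)
J(M, s) = (1 + s + 4*M)*(2 + M + M²) (J(M, s) = (1 + (4*M + s))*((M*M + M) + 2) = (1 + (s + 4*M))*((M² + M) + 2) = (1 + s + 4*M)*((M + M²) + 2) = (1 + s + 4*M)*(2 + M + M²))
-16 + J(-11, 12)*k = -16 + (2 + 2*12 + 4*(-11)³ + 5*(-11)² + 9*(-11) - 11*12 + 12*(-11)²)*6 = -16 + (2 + 24 + 4*(-1331) + 5*121 - 99 - 132 + 12*121)*6 = -16 + (2 + 24 - 5324 + 605 - 99 - 132 + 1452)*6 = -16 - 3472*6 = -16 - 20832 = -20848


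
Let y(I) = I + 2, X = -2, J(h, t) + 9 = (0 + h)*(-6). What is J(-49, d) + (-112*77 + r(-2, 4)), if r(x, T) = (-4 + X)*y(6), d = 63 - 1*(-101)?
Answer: -8387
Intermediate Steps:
d = 164 (d = 63 + 101 = 164)
J(h, t) = -9 - 6*h (J(h, t) = -9 + (0 + h)*(-6) = -9 + h*(-6) = -9 - 6*h)
y(I) = 2 + I
r(x, T) = -48 (r(x, T) = (-4 - 2)*(2 + 6) = -6*8 = -48)
J(-49, d) + (-112*77 + r(-2, 4)) = (-9 - 6*(-49)) + (-112*77 - 48) = (-9 + 294) + (-8624 - 48) = 285 - 8672 = -8387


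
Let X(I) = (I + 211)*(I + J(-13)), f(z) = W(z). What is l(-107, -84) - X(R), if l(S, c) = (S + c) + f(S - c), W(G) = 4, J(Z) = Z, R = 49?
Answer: -9547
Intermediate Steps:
f(z) = 4
X(I) = (-13 + I)*(211 + I) (X(I) = (I + 211)*(I - 13) = (211 + I)*(-13 + I) = (-13 + I)*(211 + I))
l(S, c) = 4 + S + c (l(S, c) = (S + c) + 4 = 4 + S + c)
l(-107, -84) - X(R) = (4 - 107 - 84) - (-2743 + 49² + 198*49) = -187 - (-2743 + 2401 + 9702) = -187 - 1*9360 = -187 - 9360 = -9547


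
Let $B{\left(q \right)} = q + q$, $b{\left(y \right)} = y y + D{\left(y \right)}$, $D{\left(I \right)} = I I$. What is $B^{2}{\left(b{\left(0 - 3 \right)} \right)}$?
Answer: $1296$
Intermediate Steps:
$D{\left(I \right)} = I^{2}$
$b{\left(y \right)} = 2 y^{2}$ ($b{\left(y \right)} = y y + y^{2} = y^{2} + y^{2} = 2 y^{2}$)
$B{\left(q \right)} = 2 q$
$B^{2}{\left(b{\left(0 - 3 \right)} \right)} = \left(2 \cdot 2 \left(0 - 3\right)^{2}\right)^{2} = \left(2 \cdot 2 \left(-3\right)^{2}\right)^{2} = \left(2 \cdot 2 \cdot 9\right)^{2} = \left(2 \cdot 18\right)^{2} = 36^{2} = 1296$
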